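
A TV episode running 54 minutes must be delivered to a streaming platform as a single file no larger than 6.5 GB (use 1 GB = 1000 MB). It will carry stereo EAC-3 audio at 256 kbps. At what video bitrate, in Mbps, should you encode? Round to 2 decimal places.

Budget: 6.5 GB = 52000.0 Mb.
54 min = 3240 s
Total bitrate budget: 52000.0 Mb / 3240 s = 16.049 Mbps.
Audio: 256 kbps = 0.256 Mbps.
Video: 16.049 − 0.256 = 15.793 Mbps.

15.79 Mbps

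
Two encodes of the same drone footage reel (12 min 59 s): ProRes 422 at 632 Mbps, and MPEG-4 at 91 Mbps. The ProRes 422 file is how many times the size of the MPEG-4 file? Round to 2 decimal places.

12 min 59 s = 779 s
ProRes 422: 632.000 Mbps × 779 s = 492328.0 Mb = 57.315 GiB.
MPEG-4: 91.000 Mbps × 779 s = 70889.0 Mb = 8.253 GiB.
Ratio: 57.315 / 8.253 = 6.945.

6.95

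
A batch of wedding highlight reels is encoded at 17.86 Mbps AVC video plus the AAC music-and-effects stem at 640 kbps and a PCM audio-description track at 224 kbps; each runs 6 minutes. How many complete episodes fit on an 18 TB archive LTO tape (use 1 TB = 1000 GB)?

6 min = 360 s
Audio total: 640 + 224 = 864 kbps = 0.864 Mbps.
Total bitrate: 18.724 Mbps.
Per item: 18.724 Mbps × 360 s = 6,741 Mb = 842.6 MB.
Capacity: 18 TB = 144,000,000 Mb; 21362.96 items → 21362 complete.

21362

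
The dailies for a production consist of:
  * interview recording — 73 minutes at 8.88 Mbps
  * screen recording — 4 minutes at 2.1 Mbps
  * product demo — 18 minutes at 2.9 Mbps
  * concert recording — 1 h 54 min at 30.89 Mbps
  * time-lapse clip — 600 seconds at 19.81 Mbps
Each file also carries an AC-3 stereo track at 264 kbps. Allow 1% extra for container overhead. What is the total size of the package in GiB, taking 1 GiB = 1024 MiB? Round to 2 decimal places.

Audio: 264 kbps = 0.264 Mbps.
interview recording: 9.144 Mbps × 4380 s × 1.01 = 40451.2 Mb
screen recording: 2.364 Mbps × 240 s × 1.01 = 573.0 Mb
product demo: 3.164 Mbps × 1080 s × 1.01 = 3451.3 Mb
concert recording: 31.154 Mbps × 6840 s × 1.01 = 215224.3 Mb
time-lapse clip: 20.074 Mbps × 600 s × 1.01 = 12164.8 Mb
Total: 271864.7 Mb = 33983.1 MB.
= 31.65 GiB.

31.65 GiB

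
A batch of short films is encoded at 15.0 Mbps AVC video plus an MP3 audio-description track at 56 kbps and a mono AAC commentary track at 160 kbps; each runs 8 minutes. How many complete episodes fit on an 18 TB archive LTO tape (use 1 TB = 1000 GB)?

19716

8 min = 480 s
Audio total: 56 + 160 = 216 kbps = 0.216 Mbps.
Total bitrate: 15.216 Mbps.
Per item: 15.216 Mbps × 480 s = 7,304 Mb = 913.0 MB.
Capacity: 18 TB = 144,000,000 Mb; 19716.09 items → 19716 complete.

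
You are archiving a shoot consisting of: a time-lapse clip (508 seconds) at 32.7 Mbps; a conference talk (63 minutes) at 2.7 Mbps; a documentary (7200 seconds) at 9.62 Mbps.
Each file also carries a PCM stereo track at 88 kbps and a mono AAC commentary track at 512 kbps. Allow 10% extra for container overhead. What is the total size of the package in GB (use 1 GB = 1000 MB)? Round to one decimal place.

Audio total: 88 + 512 = 600 kbps = 0.600 Mbps.
time-lapse clip: 33.300 Mbps × 508 s × 1.10 = 18608.0 Mb
conference talk: 3.300 Mbps × 3780 s × 1.10 = 13721.4 Mb
documentary: 10.220 Mbps × 7200 s × 1.10 = 80942.4 Mb
Total: 113271.8 Mb = 14159.0 MB.
= 14.16 GB.

14.2 GB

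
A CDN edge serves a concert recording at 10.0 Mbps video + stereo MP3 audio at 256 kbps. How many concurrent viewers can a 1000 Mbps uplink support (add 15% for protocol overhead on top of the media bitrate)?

Audio: 256 kbps = 0.256 Mbps.
Per-viewer media rate: 10.256 Mbps.
On the wire with 15% overhead: 11.794 Mbps.
1000 Mbps = 1,000 Mbps; 1,000 / 11.794 = 84.79 → 84 viewers.

84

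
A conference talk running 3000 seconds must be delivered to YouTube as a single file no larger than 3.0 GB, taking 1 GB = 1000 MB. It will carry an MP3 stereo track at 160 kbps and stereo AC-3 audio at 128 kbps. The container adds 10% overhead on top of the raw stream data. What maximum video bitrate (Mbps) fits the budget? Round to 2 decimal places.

Budget: 3.0 GB = 24000.0 Mb.
Stream payload after overhead: 24000.0 / 1.10 = 21818.2 Mb.
Total bitrate budget: 21818.2 Mb / 3000 s = 7.273 Mbps.
Audio total: 160 + 128 = 288 kbps = 0.288 Mbps.
Video: 7.273 − 0.288 = 6.985 Mbps.

6.98 Mbps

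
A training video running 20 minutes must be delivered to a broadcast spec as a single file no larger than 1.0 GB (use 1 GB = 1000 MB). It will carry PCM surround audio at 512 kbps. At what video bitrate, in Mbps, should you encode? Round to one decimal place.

6.2 Mbps

Budget: 1.0 GB = 8000.0 Mb.
20 min = 1200 s
Total bitrate budget: 8000.0 Mb / 1200 s = 6.667 Mbps.
Audio: 512 kbps = 0.512 Mbps.
Video: 6.667 − 0.512 = 6.155 Mbps.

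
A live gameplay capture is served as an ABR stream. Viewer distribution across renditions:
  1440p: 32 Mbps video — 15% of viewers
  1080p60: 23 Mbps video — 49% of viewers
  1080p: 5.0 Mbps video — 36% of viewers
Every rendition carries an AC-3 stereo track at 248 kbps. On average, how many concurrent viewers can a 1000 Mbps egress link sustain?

55

Audio: 248 kbps = 0.248 Mbps.
Average per-viewer bitrate: 0.15×32.248 + 0.49×23.248 + 0.36×5.248 = 18.118 Mbps.
1000 Mbps = 1,000 Mbps; 1,000 / 18.118 = 55.19 → 55.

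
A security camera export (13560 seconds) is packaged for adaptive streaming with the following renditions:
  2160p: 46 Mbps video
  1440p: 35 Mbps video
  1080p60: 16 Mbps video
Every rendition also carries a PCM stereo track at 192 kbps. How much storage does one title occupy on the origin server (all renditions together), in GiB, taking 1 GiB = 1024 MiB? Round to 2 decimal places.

154.03 GiB

Audio: 192 kbps = 0.192 Mbps.
Sum of rendition bitrates: (46+0.192) + (35+0.192) + (16+0.192) = 97.576 Mbps.
× 13560 s = 1,323,131 Mb = 165,391 MB = 154.0 GiB.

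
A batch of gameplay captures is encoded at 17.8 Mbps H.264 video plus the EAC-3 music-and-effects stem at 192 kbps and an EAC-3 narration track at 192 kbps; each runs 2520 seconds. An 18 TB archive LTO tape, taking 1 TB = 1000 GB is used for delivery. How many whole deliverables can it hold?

Audio total: 192 + 192 = 384 kbps = 0.384 Mbps.
Total bitrate: 18.184 Mbps.
Per item: 18.184 Mbps × 2520 s = 45,824 Mb = 5,728 MB.
Capacity: 18 TB = 144,000,000 Mb; 3142.48 items → 3142 complete.

3142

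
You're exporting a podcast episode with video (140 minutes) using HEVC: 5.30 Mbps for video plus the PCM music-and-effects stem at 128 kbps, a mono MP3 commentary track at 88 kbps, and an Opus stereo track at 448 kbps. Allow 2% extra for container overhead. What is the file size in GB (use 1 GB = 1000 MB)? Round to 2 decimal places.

6.39 GB

140 min = 8400 s
Audio total: 128 + 88 + 448 = 664 kbps = 0.664 Mbps.
Total bitrate: 5.30 + 0.664 = 5.964 Mbps.
Stream data: 5.964 Mbps × 8400 s = 50097.6 Mb.
With 2% container overhead: ×1.02.
51,100 Mb ÷ 8 = 6,387 MB → 6.387 GB.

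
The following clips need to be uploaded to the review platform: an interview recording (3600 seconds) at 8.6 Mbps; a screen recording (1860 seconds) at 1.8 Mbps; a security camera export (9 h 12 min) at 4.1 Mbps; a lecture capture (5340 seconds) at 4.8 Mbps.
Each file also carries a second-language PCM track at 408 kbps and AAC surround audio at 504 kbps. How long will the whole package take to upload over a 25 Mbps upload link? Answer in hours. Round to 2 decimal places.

2.62 hours

Audio total: 408 + 504 = 912 kbps = 0.912 Mbps.
interview recording: 9.512 Mbps × 3600 s = 34243.2 Mb
screen recording: 2.712 Mbps × 1860 s = 5044.3 Mb
security camera export: 5.012 Mbps × 33120 s = 165997.4 Mb
lecture capture: 5.712 Mbps × 5340 s = 30502.1 Mb
Total: 235787.0 Mb = 29473.4 MB.
At 25 Mbps: 235787.0 / 25 = 9431 s ≈ 2.62 hours.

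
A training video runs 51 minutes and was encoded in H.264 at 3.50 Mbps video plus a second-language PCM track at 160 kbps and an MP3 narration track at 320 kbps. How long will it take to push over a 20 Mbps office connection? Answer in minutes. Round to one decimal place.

51 min = 3060 s
Audio total: 160 + 320 = 480 kbps = 0.480 Mbps.
Total bitrate: 3.980 Mbps.
File: 3.980 Mbps × 3060 s = 12178.8 Mb.
At 20 Mbps: 12178.8 / 20 = 608.9 s ≈ 10.1 minutes.

10.1 minutes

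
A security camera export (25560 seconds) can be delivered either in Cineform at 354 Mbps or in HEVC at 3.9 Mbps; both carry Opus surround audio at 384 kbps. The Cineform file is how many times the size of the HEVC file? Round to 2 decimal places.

82.72

Audio: 384 kbps = 0.384 Mbps.
Cineform: 354.384 Mbps × 25560 s = 9058055.0 Mb = 1132.257 GB.
HEVC: 4.284 Mbps × 25560 s = 109499.0 Mb = 13.687 GB.
Ratio: 1132.257 / 13.687 = 82.723.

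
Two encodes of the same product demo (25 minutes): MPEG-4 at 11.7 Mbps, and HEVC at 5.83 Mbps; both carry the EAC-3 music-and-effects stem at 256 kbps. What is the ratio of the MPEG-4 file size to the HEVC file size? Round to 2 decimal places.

25 min = 1500 s
Audio: 256 kbps = 0.256 Mbps.
MPEG-4: 11.956 Mbps × 1500 s = 17934.0 Mb = 2.088 GiB.
HEVC: 6.086 Mbps × 1500 s = 9129.0 Mb = 1.063 GiB.
Ratio: 2.088 / 1.063 = 1.965.

1.96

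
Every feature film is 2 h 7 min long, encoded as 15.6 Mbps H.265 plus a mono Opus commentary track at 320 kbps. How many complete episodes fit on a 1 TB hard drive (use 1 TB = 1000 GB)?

65

2 h 7 min = 127 min = 7620 s
Audio: 320 kbps = 0.320 Mbps.
Total bitrate: 15.920 Mbps.
Per item: 15.920 Mbps × 7620 s = 121,310 Mb = 15,164 MB.
Capacity: 1 TB = 8,000,000 Mb; 65.95 items → 65 complete.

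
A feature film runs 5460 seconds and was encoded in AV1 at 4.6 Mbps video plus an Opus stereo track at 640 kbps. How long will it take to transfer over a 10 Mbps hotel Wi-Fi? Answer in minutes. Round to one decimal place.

Audio: 640 kbps = 0.640 Mbps.
Total bitrate: 5.240 Mbps.
File: 5.240 Mbps × 5460 s = 28610.4 Mb.
At 10 Mbps: 28610.4 / 10 = 2861.0 s ≈ 47.7 minutes.

47.7 minutes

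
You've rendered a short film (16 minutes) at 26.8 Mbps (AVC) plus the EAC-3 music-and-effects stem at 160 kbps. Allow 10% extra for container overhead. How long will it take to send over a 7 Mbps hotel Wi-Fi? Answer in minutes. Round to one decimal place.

16 min = 960 s
Audio: 160 kbps = 0.160 Mbps.
Total bitrate: 26.960 Mbps.
File: 26.960 Mbps × 960 s = 25881.6 Mb.
With 10% container overhead: ×1.10. → 28469.8 Mb.
At 7 Mbps: 28469.8 / 7 = 4067.1 s ≈ 67.8 minutes.

67.8 minutes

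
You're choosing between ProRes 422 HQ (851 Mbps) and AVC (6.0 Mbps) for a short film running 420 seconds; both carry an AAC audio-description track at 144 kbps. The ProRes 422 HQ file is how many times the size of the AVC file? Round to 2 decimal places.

138.53

Audio: 144 kbps = 0.144 Mbps.
ProRes 422 HQ: 851.144 Mbps × 420 s = 357480.5 Mb = 44.685 GB.
AVC: 6.144 Mbps × 420 s = 2580.5 Mb = 0.323 GB.
Ratio: 44.685 / 0.323 = 138.533.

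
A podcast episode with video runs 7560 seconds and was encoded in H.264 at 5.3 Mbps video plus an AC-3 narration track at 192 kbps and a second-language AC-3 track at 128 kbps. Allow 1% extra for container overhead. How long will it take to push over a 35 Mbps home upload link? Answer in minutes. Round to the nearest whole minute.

20 minutes

Audio total: 192 + 128 = 320 kbps = 0.320 Mbps.
Total bitrate: 5.620 Mbps.
File: 5.620 Mbps × 7560 s = 42487.2 Mb.
With 1% container overhead: ×1.01. → 42912.1 Mb.
At 35 Mbps: 42912.1 / 35 = 1226.1 s ≈ 20.4 minutes.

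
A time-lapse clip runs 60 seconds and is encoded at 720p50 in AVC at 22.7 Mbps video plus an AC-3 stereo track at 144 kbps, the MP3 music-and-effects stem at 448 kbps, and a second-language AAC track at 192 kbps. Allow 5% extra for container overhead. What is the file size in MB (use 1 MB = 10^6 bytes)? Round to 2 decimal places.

Audio total: 144 + 448 + 192 = 784 kbps = 0.784 Mbps.
Total bitrate: 22.7 + 0.784 = 23.484 Mbps.
Stream data: 23.484 Mbps × 60 s = 1409.0 Mb.
With 5% container overhead: ×1.05.
1,479 Mb ÷ 8 = 184.9 MB → 184.9 MB.

184.94 MB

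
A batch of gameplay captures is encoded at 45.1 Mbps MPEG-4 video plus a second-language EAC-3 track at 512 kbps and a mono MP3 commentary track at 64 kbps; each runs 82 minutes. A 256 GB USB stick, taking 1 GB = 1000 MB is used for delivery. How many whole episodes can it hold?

82 min = 4920 s
Audio total: 512 + 64 = 576 kbps = 0.576 Mbps.
Total bitrate: 45.676 Mbps.
Per item: 45.676 Mbps × 4920 s = 224,726 Mb = 28,091 MB.
Capacity: 256 GB = 2,048,000 Mb; 9.11 items → 9 complete.

9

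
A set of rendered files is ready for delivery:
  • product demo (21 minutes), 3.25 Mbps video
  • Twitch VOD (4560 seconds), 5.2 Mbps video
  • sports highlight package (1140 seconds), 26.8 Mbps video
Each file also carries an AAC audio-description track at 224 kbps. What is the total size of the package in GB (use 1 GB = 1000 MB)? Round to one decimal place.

Audio: 224 kbps = 0.224 Mbps.
product demo: 3.474 Mbps × 1260 s = 4377.2 Mb
Twitch VOD: 5.424 Mbps × 4560 s = 24733.4 Mb
sports highlight package: 27.024 Mbps × 1140 s = 30807.4 Mb
Total: 59918.0 Mb = 7489.8 MB.
= 7.490 GB.

7.5 GB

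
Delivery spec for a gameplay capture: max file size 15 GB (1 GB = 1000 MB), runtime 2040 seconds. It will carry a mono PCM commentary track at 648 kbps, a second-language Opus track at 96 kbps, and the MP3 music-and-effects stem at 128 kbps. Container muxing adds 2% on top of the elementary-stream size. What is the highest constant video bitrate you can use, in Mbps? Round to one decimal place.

56.8 Mbps

Budget: 15 GB = 120000.0 Mb.
Stream payload after overhead: 120000.0 / 1.02 = 117647.1 Mb.
Total bitrate budget: 117647.1 Mb / 2040 s = 57.670 Mbps.
Audio total: 648 + 96 + 128 = 872 kbps = 0.872 Mbps.
Video: 57.670 − 0.872 = 56.798 Mbps.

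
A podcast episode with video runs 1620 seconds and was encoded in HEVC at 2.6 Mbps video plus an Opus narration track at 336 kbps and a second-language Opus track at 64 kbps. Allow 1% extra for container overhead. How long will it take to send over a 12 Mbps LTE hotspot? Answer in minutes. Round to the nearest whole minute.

Audio total: 336 + 64 = 400 kbps = 0.400 Mbps.
Total bitrate: 3.000 Mbps.
File: 3.000 Mbps × 1620 s = 4860.0 Mb.
With 1% container overhead: ×1.01. → 4908.6 Mb.
At 12 Mbps: 4908.6 / 12 = 409.1 s ≈ 6.82 minutes.

7 minutes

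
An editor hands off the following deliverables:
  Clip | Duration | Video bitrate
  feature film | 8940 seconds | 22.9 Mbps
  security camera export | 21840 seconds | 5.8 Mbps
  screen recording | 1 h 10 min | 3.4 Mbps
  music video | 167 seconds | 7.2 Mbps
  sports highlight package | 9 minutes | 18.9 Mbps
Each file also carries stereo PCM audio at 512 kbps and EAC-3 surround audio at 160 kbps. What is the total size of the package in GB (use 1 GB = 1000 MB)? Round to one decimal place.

47.6 GB

Audio total: 512 + 160 = 672 kbps = 0.672 Mbps.
feature film: 23.572 Mbps × 8940 s = 210733.7 Mb
security camera export: 6.472 Mbps × 21840 s = 141348.5 Mb
screen recording: 4.072 Mbps × 4200 s = 17102.4 Mb
music video: 7.872 Mbps × 167 s = 1314.6 Mb
sports highlight package: 19.572 Mbps × 540 s = 10568.9 Mb
Total: 381068.1 Mb = 47633.5 MB.
= 47.63 GB.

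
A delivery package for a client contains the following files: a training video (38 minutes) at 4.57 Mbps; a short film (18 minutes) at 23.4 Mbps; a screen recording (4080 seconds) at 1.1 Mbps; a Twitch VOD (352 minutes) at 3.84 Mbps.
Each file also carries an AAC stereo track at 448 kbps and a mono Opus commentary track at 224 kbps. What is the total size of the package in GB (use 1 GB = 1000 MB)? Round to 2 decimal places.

17.56 GB

Audio total: 448 + 224 = 672 kbps = 0.672 Mbps.
training video: 5.242 Mbps × 2280 s = 11951.8 Mb
short film: 24.072 Mbps × 1080 s = 25997.8 Mb
screen recording: 1.772 Mbps × 4080 s = 7229.8 Mb
Twitch VOD: 4.512 Mbps × 21120 s = 95293.4 Mb
Total: 140472.7 Mb = 17559.1 MB.
= 17.56 GB.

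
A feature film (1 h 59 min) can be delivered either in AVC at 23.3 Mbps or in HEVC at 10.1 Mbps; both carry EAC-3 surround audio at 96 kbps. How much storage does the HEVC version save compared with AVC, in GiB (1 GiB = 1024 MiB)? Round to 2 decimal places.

10.97 GiB

1 h 59 min = 119 min = 7140 s
Audio: 96 kbps = 0.096 Mbps.
AVC: 23.396 Mbps × 7140 s = 167047.4 Mb = 19.447 GiB.
HEVC: 10.196 Mbps × 7140 s = 72799.4 Mb = 8.475 GiB.
Saving: 19.447 − 8.475 = 10.972 GiB.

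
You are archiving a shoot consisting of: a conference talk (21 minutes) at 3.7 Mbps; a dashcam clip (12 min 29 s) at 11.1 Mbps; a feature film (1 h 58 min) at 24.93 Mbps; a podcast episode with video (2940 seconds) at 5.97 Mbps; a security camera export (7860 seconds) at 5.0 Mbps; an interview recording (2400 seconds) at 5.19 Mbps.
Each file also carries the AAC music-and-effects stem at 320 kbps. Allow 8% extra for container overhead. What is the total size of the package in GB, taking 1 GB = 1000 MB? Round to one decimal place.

35.9 GB

Audio: 320 kbps = 0.320 Mbps.
conference talk: 4.020 Mbps × 1260 s × 1.08 = 5470.4 Mb
dashcam clip: 11.420 Mbps × 749 s × 1.08 = 9237.9 Mb
feature film: 25.250 Mbps × 7080 s × 1.08 = 193071.6 Mb
podcast episode with video: 6.290 Mbps × 2940 s × 1.08 = 19972.0 Mb
security camera export: 5.320 Mbps × 7860 s × 1.08 = 45160.4 Mb
interview recording: 5.510 Mbps × 2400 s × 1.08 = 14281.9 Mb
Total: 287194.2 Mb = 35899.3 MB.
= 35.90 GB.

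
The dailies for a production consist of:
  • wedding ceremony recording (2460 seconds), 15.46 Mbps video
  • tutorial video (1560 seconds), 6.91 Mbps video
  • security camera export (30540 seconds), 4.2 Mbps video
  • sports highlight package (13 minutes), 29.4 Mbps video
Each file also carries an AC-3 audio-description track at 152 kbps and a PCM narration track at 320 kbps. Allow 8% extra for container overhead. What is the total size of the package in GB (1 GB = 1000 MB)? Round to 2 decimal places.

29.25 GB

Audio total: 152 + 320 = 472 kbps = 0.472 Mbps.
wedding ceremony recording: 15.932 Mbps × 2460 s × 1.08 = 42328.1 Mb
tutorial video: 7.382 Mbps × 1560 s × 1.08 = 12437.2 Mb
security camera export: 4.672 Mbps × 30540 s × 1.08 = 154097.5 Mb
sports highlight package: 29.872 Mbps × 780 s × 1.08 = 25164.2 Mb
Total: 234027.0 Mb = 29253.4 MB.
= 29.25 GB.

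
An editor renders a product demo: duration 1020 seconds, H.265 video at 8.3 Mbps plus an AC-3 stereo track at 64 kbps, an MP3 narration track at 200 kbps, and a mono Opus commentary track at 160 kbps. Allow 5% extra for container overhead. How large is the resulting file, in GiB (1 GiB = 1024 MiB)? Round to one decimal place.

Audio total: 64 + 200 + 160 = 424 kbps = 0.424 Mbps.
Total bitrate: 8.3 + 0.424 = 8.724 Mbps.
Stream data: 8.724 Mbps × 1020 s = 8898.5 Mb.
With 5% container overhead: ×1.05.
9,343 Mb = 1,167,925,500 bytes ÷ 1,073,741,824 = 1.088 GiB.

1.1 GiB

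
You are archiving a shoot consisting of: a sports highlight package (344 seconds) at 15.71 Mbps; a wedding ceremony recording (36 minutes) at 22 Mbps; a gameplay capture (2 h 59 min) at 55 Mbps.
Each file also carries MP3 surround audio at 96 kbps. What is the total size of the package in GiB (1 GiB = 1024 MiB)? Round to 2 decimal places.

75.08 GiB

Audio: 96 kbps = 0.096 Mbps.
sports highlight package: 15.806 Mbps × 344 s = 5437.3 Mb
wedding ceremony recording: 22.096 Mbps × 2160 s = 47727.4 Mb
gameplay capture: 55.096 Mbps × 10740 s = 591731.0 Mb
Total: 644895.7 Mb = 80612.0 MB.
= 75.08 GiB.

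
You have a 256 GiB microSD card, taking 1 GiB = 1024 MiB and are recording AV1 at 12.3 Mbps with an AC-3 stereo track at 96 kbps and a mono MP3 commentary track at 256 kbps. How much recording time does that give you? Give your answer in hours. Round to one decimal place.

Audio total: 96 + 256 = 352 kbps = 0.352 Mbps.
Total bitrate: 12.3 + 0.352 = 12.652 Mbps.
Capacity: 256 GiB = 2,199,023 Mb.
Recording time: 2,199,023 / 12.652 = 173,808 s ≈ 48.3 hours.

48.3 hours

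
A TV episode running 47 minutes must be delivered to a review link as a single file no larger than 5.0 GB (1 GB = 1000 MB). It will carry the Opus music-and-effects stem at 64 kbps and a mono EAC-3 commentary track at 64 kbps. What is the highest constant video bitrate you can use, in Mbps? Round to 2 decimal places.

14.06 Mbps

Budget: 5.0 GB = 40000.0 Mb.
47 min = 2820 s
Total bitrate budget: 40000.0 Mb / 2820 s = 14.184 Mbps.
Audio total: 64 + 64 = 128 kbps = 0.128 Mbps.
Video: 14.184 − 0.128 = 14.056 Mbps.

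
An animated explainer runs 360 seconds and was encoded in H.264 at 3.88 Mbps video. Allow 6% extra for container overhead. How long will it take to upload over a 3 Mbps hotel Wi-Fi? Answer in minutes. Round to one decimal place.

8.2 minutes

File: 3.880 Mbps × 360 s = 1396.8 Mb.
With 6% container overhead: ×1.06. → 1480.6 Mb.
At 3 Mbps: 1480.6 / 3 = 493.5 s ≈ 8.23 minutes.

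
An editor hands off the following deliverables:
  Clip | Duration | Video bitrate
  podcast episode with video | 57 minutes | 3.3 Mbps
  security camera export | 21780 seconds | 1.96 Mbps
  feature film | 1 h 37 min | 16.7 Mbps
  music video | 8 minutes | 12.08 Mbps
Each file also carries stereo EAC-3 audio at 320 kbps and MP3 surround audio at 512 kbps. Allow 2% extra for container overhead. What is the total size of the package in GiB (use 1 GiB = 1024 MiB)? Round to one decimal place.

Audio total: 320 + 512 = 832 kbps = 0.832 Mbps.
podcast episode with video: 4.132 Mbps × 3420 s × 1.02 = 14414.1 Mb
security camera export: 2.792 Mbps × 21780 s × 1.02 = 62026.0 Mb
feature film: 17.532 Mbps × 5820 s × 1.02 = 104077.0 Mb
music video: 12.912 Mbps × 480 s × 1.02 = 6321.7 Mb
Total: 186838.7 Mb = 23354.8 MB.
= 21.75 GiB.

21.8 GiB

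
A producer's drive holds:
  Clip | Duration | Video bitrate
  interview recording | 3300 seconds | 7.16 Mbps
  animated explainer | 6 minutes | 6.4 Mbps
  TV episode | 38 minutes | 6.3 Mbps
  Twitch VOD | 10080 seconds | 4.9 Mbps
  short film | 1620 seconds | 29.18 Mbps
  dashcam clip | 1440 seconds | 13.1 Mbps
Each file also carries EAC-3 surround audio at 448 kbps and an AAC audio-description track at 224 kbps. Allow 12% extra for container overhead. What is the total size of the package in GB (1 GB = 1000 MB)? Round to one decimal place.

Audio total: 448 + 224 = 672 kbps = 0.672 Mbps.
interview recording: 7.832 Mbps × 3300 s × 1.12 = 28947.1 Mb
animated explainer: 7.072 Mbps × 360 s × 1.12 = 2851.4 Mb
TV episode: 6.972 Mbps × 2280 s × 1.12 = 17803.7 Mb
Twitch VOD: 5.572 Mbps × 10080 s × 1.12 = 62905.7 Mb
short film: 29.852 Mbps × 1620 s × 1.12 = 54163.5 Mb
dashcam clip: 13.772 Mbps × 1440 s × 1.12 = 22211.5 Mb
Total: 188882.8 Mb = 23610.4 MB.
= 23.61 GB.

23.6 GB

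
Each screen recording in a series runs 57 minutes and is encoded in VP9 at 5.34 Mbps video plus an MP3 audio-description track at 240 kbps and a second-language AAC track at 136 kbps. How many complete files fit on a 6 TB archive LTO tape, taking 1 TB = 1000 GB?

57 min = 3420 s
Audio total: 240 + 136 = 376 kbps = 0.376 Mbps.
Total bitrate: 5.716 Mbps.
Per item: 5.716 Mbps × 3420 s = 19,549 Mb = 2,444 MB.
Capacity: 6 TB = 48,000,000 Mb; 2455.40 items → 2455 complete.

2455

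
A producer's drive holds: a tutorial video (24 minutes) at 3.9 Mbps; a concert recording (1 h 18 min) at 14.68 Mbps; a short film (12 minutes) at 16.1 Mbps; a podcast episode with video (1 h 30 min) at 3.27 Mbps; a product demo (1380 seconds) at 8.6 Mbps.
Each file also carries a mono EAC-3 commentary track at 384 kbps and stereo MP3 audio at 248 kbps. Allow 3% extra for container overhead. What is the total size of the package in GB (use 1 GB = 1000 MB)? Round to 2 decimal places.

Audio total: 384 + 248 = 632 kbps = 0.632 Mbps.
tutorial video: 4.532 Mbps × 1440 s × 1.03 = 6721.9 Mb
concert recording: 15.312 Mbps × 4680 s × 1.03 = 73810.0 Mb
short film: 16.732 Mbps × 720 s × 1.03 = 12408.5 Mb
podcast episode with video: 3.902 Mbps × 5400 s × 1.03 = 21702.9 Mb
product demo: 9.232 Mbps × 1380 s × 1.03 = 13122.4 Mb
Total: 127765.6 Mb = 15970.7 MB.
= 15.97 GB.

15.97 GB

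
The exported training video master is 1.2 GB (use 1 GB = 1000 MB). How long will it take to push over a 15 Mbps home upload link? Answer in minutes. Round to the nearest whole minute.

File: 1.2 GB = 9600.0 Mb.
At 15 Mbps: 9600.0 / 15 = 640.0 s ≈ 10.7 minutes.

11 minutes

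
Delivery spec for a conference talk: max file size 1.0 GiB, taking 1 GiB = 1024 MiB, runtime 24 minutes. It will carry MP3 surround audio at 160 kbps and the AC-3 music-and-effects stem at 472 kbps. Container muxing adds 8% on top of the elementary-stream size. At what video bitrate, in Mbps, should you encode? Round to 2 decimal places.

Budget: 1.0 GiB = 8589.9 Mb.
Stream payload after overhead: 8589.9 / 1.08 = 7953.6 Mb.
24 min = 1440 s
Total bitrate budget: 7953.6 Mb / 1440 s = 5.523 Mbps.
Audio total: 160 + 472 = 632 kbps = 0.632 Mbps.
Video: 5.523 − 0.632 = 4.891 Mbps.

4.89 Mbps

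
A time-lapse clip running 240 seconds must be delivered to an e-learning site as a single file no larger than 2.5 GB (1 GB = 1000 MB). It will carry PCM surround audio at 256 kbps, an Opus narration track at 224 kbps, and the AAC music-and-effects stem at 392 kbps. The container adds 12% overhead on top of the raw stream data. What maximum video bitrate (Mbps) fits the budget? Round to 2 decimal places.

73.53 Mbps

Budget: 2.5 GB = 20000.0 Mb.
Stream payload after overhead: 20000.0 / 1.12 = 17857.1 Mb.
Total bitrate budget: 17857.1 Mb / 240 s = 74.405 Mbps.
Audio total: 256 + 224 + 392 = 872 kbps = 0.872 Mbps.
Video: 74.405 − 0.872 = 73.533 Mbps.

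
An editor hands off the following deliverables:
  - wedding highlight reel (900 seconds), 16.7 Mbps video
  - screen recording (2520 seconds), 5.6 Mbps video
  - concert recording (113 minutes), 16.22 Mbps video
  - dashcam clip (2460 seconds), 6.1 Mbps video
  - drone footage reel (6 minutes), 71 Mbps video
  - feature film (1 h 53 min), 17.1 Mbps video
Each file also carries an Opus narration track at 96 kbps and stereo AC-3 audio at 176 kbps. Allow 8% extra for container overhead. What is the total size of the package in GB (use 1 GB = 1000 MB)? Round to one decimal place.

Audio total: 96 + 176 = 272 kbps = 0.272 Mbps.
wedding highlight reel: 16.972 Mbps × 900 s × 1.08 = 16496.8 Mb
screen recording: 5.872 Mbps × 2520 s × 1.08 = 15981.2 Mb
concert recording: 16.492 Mbps × 6780 s × 1.08 = 120761.0 Mb
dashcam clip: 6.372 Mbps × 2460 s × 1.08 = 16929.1 Mb
drone footage reel: 71.272 Mbps × 360 s × 1.08 = 27710.6 Mb
feature film: 17.372 Mbps × 6780 s × 1.08 = 127204.7 Mb
Total: 325083.5 Mb = 40635.4 MB.
= 40.64 GB.

40.6 GB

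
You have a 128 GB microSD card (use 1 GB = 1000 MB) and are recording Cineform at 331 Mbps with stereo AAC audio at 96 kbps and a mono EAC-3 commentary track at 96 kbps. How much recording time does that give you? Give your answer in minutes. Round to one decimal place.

51.5 minutes

Audio total: 96 + 96 = 192 kbps = 0.192 Mbps.
Total bitrate: 331 + 0.192 = 331.192 Mbps.
Capacity: 128 GB = 1,024,000 Mb.
Recording time: 1,024,000 / 331.192 = 3,092 s ≈ 51.5 minutes.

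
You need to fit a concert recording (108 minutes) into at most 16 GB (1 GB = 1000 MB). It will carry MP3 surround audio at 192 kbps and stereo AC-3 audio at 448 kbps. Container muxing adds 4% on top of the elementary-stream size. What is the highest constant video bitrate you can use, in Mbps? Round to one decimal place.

Budget: 16 GB = 128000.0 Mb.
Stream payload after overhead: 128000.0 / 1.04 = 123076.9 Mb.
108 min = 6480 s
Total bitrate budget: 123076.9 Mb / 6480 s = 18.993 Mbps.
Audio total: 192 + 448 = 640 kbps = 0.640 Mbps.
Video: 18.993 − 0.640 = 18.353 Mbps.

18.4 Mbps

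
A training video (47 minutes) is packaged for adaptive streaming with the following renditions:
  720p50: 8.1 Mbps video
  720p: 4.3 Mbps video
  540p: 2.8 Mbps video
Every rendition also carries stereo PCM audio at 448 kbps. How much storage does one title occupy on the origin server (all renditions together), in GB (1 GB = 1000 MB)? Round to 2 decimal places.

47 min = 2820 s
Audio: 448 kbps = 0.448 Mbps.
Sum of rendition bitrates: (8.1+0.448) + (4.3+0.448) + (2.8+0.448) = 16.544 Mbps.
× 2820 s = 46,654 Mb = 5,832 MB = 5.832 GB.

5.83 GB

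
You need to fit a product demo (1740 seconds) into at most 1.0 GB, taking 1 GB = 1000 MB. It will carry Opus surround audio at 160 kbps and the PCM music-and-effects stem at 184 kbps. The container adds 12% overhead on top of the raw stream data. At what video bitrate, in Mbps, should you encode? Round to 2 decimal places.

3.76 Mbps

Budget: 1.0 GB = 8000.0 Mb.
Stream payload after overhead: 8000.0 / 1.12 = 7142.9 Mb.
Total bitrate budget: 7142.9 Mb / 1740 s = 4.105 Mbps.
Audio total: 160 + 184 = 344 kbps = 0.344 Mbps.
Video: 4.105 − 0.344 = 3.761 Mbps.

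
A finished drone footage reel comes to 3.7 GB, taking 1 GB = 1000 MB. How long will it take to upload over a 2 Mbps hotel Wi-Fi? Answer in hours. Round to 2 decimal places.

4.11 hours

File: 3.7 GB = 29600.0 Mb.
At 2 Mbps: 29600.0 / 2 = 14800.0 s ≈ 4.11 hours.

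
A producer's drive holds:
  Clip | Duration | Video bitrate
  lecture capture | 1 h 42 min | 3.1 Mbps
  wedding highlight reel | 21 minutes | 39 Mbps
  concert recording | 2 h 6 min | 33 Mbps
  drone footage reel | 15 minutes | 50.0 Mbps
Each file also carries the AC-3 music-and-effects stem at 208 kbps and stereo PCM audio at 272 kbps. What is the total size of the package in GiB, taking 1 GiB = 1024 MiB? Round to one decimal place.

Audio total: 208 + 272 = 480 kbps = 0.480 Mbps.
lecture capture: 3.580 Mbps × 6120 s = 21909.6 Mb
wedding highlight reel: 39.480 Mbps × 1260 s = 49744.8 Mb
concert recording: 33.480 Mbps × 7560 s = 253108.8 Mb
drone footage reel: 50.480 Mbps × 900 s = 45432.0 Mb
Total: 370195.2 Mb = 46274.4 MB.
= 43.10 GiB.

43.1 GiB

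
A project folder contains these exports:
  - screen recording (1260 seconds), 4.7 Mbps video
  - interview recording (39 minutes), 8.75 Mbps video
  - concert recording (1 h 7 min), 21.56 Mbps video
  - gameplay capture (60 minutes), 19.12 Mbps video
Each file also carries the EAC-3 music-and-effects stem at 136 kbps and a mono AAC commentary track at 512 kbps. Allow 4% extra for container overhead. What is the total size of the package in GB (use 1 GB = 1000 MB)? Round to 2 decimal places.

Audio total: 136 + 512 = 648 kbps = 0.648 Mbps.
screen recording: 5.348 Mbps × 1260 s × 1.04 = 7008.0 Mb
interview recording: 9.398 Mbps × 2340 s × 1.04 = 22871.0 Mb
concert recording: 22.208 Mbps × 4020 s × 1.04 = 92847.2 Mb
gameplay capture: 19.768 Mbps × 3600 s × 1.04 = 74011.4 Mb
Total: 196737.6 Mb = 24592.2 MB.
= 24.59 GB.

24.59 GB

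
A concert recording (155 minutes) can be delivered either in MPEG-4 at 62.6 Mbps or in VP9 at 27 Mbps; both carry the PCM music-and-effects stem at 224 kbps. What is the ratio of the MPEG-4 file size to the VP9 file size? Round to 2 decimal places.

155 min = 9300 s
Audio: 224 kbps = 0.224 Mbps.
MPEG-4: 62.824 Mbps × 9300 s = 584263.2 Mb = 73.033 GB.
VP9: 27.224 Mbps × 9300 s = 253183.2 Mb = 31.648 GB.
Ratio: 73.033 / 31.648 = 2.308.

2.31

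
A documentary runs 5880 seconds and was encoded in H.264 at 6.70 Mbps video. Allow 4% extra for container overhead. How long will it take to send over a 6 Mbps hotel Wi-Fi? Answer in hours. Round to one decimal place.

1.9 hours

File: 6.700 Mbps × 5880 s = 39396.0 Mb.
With 4% container overhead: ×1.04. → 40971.8 Mb.
At 6 Mbps: 40971.8 / 6 = 6828.6 s ≈ 1.9 hours.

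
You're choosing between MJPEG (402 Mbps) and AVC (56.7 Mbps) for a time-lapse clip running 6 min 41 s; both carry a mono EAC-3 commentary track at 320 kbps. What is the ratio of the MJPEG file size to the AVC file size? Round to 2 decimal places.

6 min 41 s = 401 s
Audio: 320 kbps = 0.320 Mbps.
MJPEG: 402.320 Mbps × 401 s = 161330.3 Mb = 20.166 GB.
AVC: 57.020 Mbps × 401 s = 22865.0 Mb = 2.858 GB.
Ratio: 20.166 / 2.858 = 7.056.

7.06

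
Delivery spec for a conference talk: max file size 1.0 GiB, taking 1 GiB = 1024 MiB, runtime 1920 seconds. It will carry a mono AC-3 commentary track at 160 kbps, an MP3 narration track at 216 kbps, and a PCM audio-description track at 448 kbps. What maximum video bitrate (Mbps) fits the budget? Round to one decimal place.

Budget: 1.0 GiB = 8589.9 Mb.
Total bitrate budget: 8589.9 Mb / 1920 s = 4.474 Mbps.
Audio total: 160 + 216 + 448 = 824 kbps = 0.824 Mbps.
Video: 4.474 − 0.824 = 3.650 Mbps.

3.6 Mbps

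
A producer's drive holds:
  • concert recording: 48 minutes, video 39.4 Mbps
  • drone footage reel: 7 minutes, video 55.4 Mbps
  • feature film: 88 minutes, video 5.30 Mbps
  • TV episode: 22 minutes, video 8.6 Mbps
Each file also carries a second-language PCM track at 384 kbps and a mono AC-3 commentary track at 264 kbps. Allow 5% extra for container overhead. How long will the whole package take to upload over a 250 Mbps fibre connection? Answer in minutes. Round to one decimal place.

12.8 minutes

Audio total: 384 + 264 = 648 kbps = 0.648 Mbps.
concert recording: 40.048 Mbps × 2880 s × 1.05 = 121105.2 Mb
drone footage reel: 56.048 Mbps × 420 s × 1.05 = 24717.2 Mb
feature film: 5.948 Mbps × 5280 s × 1.05 = 32975.7 Mb
TV episode: 9.248 Mbps × 1320 s × 1.05 = 12817.7 Mb
Total: 191615.8 Mb = 23952.0 MB.
At 250 Mbps: 191615.8 / 250 = 766 s ≈ 12.8 minutes.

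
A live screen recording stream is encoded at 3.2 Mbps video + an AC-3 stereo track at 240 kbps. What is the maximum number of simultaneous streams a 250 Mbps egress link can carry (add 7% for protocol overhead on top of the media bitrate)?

Audio: 240 kbps = 0.240 Mbps.
Per-viewer media rate: 3.440 Mbps.
On the wire with 7% overhead: 3.681 Mbps.
250 Mbps = 250.0 Mbps; 250.0 / 3.681 = 67.92 → 67 viewers.

67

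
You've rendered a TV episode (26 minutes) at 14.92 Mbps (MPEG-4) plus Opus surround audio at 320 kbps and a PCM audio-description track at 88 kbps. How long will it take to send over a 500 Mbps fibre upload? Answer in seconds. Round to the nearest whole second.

26 min = 1560 s
Audio total: 320 + 88 = 408 kbps = 0.408 Mbps.
Total bitrate: 15.328 Mbps.
File: 15.328 Mbps × 1560 s = 23911.7 Mb.
At 500 Mbps: 23911.7 / 500 = 47.8 s ≈ 47.8 seconds.

48 seconds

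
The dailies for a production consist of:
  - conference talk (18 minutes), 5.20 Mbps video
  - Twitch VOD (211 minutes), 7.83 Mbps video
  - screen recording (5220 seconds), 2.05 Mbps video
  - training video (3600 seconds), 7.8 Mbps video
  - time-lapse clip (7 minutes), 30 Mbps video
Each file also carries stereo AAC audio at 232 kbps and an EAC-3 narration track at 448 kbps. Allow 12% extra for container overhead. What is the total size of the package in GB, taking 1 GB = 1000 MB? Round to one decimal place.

24.0 GB

Audio total: 232 + 448 = 680 kbps = 0.680 Mbps.
conference talk: 5.880 Mbps × 1080 s × 1.12 = 7112.4 Mb
Twitch VOD: 8.510 Mbps × 12660 s × 1.12 = 120665.0 Mb
screen recording: 2.730 Mbps × 5220 s × 1.12 = 15960.7 Mb
training video: 8.480 Mbps × 3600 s × 1.12 = 34191.4 Mb
time-lapse clip: 30.680 Mbps × 420 s × 1.12 = 14431.9 Mb
Total: 192361.3 Mb = 24045.2 MB.
= 24.05 GB.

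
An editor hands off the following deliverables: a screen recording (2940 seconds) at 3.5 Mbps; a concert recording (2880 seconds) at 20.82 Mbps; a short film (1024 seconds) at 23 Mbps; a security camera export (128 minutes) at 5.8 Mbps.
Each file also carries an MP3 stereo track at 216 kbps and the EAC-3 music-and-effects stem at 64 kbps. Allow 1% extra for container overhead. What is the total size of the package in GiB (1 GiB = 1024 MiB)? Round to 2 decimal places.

Audio total: 216 + 64 = 280 kbps = 0.280 Mbps.
screen recording: 3.780 Mbps × 2940 s × 1.01 = 11224.3 Mb
concert recording: 21.100 Mbps × 2880 s × 1.01 = 61375.7 Mb
short film: 23.280 Mbps × 1024 s × 1.01 = 24077.1 Mb
security camera export: 6.080 Mbps × 7680 s × 1.01 = 47161.3 Mb
Total: 143838.5 Mb = 17979.8 MB.
= 16.75 GiB.

16.75 GiB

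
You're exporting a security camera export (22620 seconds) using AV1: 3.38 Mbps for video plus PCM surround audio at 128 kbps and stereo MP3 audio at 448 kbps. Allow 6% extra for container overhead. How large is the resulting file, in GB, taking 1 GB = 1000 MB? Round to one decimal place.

11.9 GB

Audio total: 128 + 448 = 576 kbps = 0.576 Mbps.
Total bitrate: 3.38 + 0.576 = 3.956 Mbps.
Stream data: 3.956 Mbps × 22620 s = 89484.7 Mb.
With 6% container overhead: ×1.06.
94,854 Mb ÷ 8 = 11,857 MB → 11.86 GB.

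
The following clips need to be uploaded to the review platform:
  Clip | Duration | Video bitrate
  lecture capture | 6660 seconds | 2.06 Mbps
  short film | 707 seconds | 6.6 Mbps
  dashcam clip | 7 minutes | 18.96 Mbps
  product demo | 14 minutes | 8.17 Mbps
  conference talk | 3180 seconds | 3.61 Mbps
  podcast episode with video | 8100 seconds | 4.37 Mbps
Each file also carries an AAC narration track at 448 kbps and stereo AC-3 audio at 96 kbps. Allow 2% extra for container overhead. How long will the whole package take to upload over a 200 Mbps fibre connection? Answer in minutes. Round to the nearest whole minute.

8 minutes

Audio total: 448 + 96 = 544 kbps = 0.544 Mbps.
lecture capture: 2.604 Mbps × 6660 s × 1.02 = 17689.5 Mb
short film: 7.144 Mbps × 707 s × 1.02 = 5151.8 Mb
dashcam clip: 19.504 Mbps × 420 s × 1.02 = 8355.5 Mb
product demo: 8.714 Mbps × 840 s × 1.02 = 7466.2 Mb
conference talk: 4.154 Mbps × 3180 s × 1.02 = 13473.9 Mb
podcast episode with video: 4.914 Mbps × 8100 s × 1.02 = 40599.5 Mb
Total: 92736.4 Mb = 11592.0 MB.
At 200 Mbps: 92736.4 / 200 = 464 s ≈ 7.73 minutes.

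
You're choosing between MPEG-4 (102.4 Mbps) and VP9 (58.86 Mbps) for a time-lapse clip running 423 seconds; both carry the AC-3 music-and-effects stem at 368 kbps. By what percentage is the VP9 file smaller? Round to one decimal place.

42.4%

Audio: 368 kbps = 0.368 Mbps.
MPEG-4: 102.768 Mbps × 423 s = 43470.9 Mb = 5.434 GB.
VP9: 59.228 Mbps × 423 s = 25053.4 Mb = 3.132 GB.
Reduction: (1 − 3.132/5.434) × 100 = 42.37%.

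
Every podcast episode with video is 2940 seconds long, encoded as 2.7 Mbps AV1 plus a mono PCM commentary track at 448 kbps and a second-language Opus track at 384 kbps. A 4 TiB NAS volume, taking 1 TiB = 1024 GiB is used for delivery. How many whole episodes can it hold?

3388

Audio total: 448 + 384 = 832 kbps = 0.832 Mbps.
Total bitrate: 3.532 Mbps.
Per item: 3.532 Mbps × 2940 s = 10,384 Mb = 1,298 MB.
Capacity: 4 TiB = 35,184,372 Mb; 3388.30 items → 3388 complete.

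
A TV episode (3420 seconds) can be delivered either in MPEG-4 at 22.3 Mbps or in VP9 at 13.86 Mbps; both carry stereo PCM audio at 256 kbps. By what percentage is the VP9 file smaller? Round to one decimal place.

Audio: 256 kbps = 0.256 Mbps.
MPEG-4: 22.556 Mbps × 3420 s = 77141.5 Mb = 8.980 GiB.
VP9: 14.116 Mbps × 3420 s = 48276.7 Mb = 5.620 GiB.
Reduction: (1 − 5.620/8.980) × 100 = 37.42%.

37.4%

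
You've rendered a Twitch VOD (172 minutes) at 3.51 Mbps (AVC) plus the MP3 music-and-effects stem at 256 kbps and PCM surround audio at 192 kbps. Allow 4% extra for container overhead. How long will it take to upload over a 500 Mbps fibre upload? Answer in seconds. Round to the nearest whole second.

172 min = 10320 s
Audio total: 256 + 192 = 448 kbps = 0.448 Mbps.
Total bitrate: 3.958 Mbps.
File: 3.958 Mbps × 10320 s = 40846.6 Mb.
With 4% container overhead: ×1.04. → 42480.4 Mb.
At 500 Mbps: 42480.4 / 500 = 85.0 s ≈ 85 seconds.

85 seconds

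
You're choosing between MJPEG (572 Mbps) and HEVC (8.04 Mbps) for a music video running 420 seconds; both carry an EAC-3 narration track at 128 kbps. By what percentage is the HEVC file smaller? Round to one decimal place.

98.6%

Audio: 128 kbps = 0.128 Mbps.
MJPEG: 572.128 Mbps × 420 s = 240293.8 Mb = 27.974 GiB.
HEVC: 8.168 Mbps × 420 s = 3430.6 Mb = 0.399 GiB.
Reduction: (1 − 0.399/27.974) × 100 = 98.57%.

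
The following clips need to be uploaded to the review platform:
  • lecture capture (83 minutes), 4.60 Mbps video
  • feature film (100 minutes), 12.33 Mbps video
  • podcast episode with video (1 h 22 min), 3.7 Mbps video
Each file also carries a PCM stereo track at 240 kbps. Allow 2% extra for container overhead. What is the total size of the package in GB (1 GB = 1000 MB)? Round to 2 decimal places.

15.16 GB

Audio: 240 kbps = 0.240 Mbps.
lecture capture: 4.840 Mbps × 4980 s × 1.02 = 24585.3 Mb
feature film: 12.570 Mbps × 6000 s × 1.02 = 76928.4 Mb
podcast episode with video: 3.940 Mbps × 4920 s × 1.02 = 19772.5 Mb
Total: 121286.2 Mb = 15160.8 MB.
= 15.16 GB.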